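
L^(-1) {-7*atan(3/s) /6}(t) -7*sin(3*t) /(6*t) 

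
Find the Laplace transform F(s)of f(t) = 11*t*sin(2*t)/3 44*s/(3*(s^2+4)^2)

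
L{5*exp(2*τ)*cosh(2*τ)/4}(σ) 5*(σ - 2)/(4*σ*(σ - 4))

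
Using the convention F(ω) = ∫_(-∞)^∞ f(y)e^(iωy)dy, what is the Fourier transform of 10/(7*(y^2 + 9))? 10*pi*exp(-3*Abs(ω))/21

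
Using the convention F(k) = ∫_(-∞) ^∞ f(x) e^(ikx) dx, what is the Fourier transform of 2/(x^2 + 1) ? 2 * pi * exp(-Abs(k) ) 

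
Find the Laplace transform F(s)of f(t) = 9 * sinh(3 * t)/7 27/(7 * (s^2-9))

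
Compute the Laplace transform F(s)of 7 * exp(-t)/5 7/(5 * (s + 1))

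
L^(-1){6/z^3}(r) 3*r^2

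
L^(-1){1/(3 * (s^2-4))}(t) sinh(2 * t)/6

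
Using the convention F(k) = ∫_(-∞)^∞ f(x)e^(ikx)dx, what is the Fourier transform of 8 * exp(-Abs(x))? 16/(k^2 + 1)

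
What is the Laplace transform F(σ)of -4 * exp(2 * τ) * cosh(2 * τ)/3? 4 * (2 - σ)/(3 * σ * (σ - 4))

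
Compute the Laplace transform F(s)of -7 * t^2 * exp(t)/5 -14/(5 * (s - 1)^3)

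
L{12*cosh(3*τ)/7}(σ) 12*σ/(7*(σ^2 - 9))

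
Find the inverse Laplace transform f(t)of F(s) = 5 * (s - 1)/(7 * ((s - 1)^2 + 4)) 5 * exp(t) * cos(2 * t)/7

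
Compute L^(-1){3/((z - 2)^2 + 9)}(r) exp(2 * r) * sin(3 * r)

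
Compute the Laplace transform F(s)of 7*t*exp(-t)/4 7/(4*(s + 1)^2)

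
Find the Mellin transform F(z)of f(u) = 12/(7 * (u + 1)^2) -12 * pi * (z - 1)/(7 * sin(pi * z))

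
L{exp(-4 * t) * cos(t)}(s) (s + 4)/((s + 4)^2 + 1)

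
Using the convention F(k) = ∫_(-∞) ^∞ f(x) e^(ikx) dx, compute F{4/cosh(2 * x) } 2 * pi/cosh(pi * k/4) 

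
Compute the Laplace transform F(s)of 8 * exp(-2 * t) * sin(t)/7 8/(7 * ((s+2)^2+1))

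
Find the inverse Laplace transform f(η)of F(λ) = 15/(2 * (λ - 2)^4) 5 * η^3 * exp(2 * η)/4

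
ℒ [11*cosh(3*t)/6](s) 11*s/(6*(s^2-9))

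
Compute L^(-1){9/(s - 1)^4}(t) 3 * t^3 * exp(t)/2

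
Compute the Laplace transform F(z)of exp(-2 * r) 1/(z + 2)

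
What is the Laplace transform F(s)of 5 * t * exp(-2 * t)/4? 5/(4 * (s + 2)^2)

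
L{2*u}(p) 2/p^2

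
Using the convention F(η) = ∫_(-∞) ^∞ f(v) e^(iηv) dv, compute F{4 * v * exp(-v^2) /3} 2 * I * sqrt(pi) * η * exp(-η^2/4) /3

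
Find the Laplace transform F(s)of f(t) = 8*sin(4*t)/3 32/(3*(s^2 + 16))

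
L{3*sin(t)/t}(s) 3*atan(1/s)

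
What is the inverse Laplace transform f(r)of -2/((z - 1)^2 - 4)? -exp(r)*sinh(2*r)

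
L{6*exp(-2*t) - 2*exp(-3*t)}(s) 6/(s + 2) - 2/(s + 3)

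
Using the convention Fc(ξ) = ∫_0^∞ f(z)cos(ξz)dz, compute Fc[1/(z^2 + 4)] pi * exp(-2 * ξ)/4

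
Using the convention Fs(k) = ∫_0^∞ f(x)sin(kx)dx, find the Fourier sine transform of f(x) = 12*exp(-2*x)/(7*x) 12*atan(k/2)/7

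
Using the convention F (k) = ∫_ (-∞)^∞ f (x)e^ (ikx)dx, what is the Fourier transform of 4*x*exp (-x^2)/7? 2*I*sqrt (pi)*k*exp (-k^2/4)/7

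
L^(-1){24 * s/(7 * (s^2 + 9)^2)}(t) 4 * t * sin(3 * t)/7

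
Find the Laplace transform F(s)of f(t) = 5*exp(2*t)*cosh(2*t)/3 5*(s - 2)/(3*s*(s - 4))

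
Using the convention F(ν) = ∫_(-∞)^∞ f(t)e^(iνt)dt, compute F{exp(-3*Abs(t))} 6/(ν^2 + 9)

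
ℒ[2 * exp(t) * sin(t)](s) 2/((s - 1)^2 + 1)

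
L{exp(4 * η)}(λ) 1/(λ - 4)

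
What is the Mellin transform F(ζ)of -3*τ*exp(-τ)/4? -3*gamma(ζ + 1)/4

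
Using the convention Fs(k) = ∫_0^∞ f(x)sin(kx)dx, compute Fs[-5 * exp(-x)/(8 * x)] -5 * atan(k)/8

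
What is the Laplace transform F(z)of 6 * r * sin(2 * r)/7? 24 * z/(7 * (z^2 + 4)^2)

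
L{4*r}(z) 4/z^2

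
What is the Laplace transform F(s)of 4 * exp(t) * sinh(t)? 4/(s * (s - 2))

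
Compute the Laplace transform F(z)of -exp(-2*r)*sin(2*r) -2/((z+2)^2+4)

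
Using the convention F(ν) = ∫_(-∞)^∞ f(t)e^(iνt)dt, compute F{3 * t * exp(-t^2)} 3 * I * sqrt(pi) * ν * exp(-ν^2/4)/2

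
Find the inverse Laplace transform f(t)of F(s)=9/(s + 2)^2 9 * t * exp(-2 * t)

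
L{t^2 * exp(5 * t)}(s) 2/(s - 5)^3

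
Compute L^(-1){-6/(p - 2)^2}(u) -6*u*exp(2*u)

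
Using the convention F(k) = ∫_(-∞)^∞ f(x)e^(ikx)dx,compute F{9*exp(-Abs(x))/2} 9/(k^2+1)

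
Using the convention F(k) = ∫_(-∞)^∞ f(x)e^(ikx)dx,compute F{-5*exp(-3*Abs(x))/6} -5/(k^2 + 9)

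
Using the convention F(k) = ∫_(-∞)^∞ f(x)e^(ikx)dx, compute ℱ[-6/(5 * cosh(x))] -6 * pi/(5 * cosh(pi * k/2))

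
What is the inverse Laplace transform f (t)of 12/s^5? t^4/2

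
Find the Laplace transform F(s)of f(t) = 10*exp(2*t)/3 10/(3*(s - 2))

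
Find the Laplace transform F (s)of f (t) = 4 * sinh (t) 4/ (s^2 - 1)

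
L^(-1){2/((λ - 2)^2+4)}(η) exp(2*η)*sin(2*η)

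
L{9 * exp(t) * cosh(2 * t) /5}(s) 9 * (s - 1) /(5 * ((s - 1) ^2 - 4) ) 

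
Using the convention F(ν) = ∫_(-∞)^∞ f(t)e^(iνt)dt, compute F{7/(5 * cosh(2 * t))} 7 * pi/(10 * cosh(pi * ν/4))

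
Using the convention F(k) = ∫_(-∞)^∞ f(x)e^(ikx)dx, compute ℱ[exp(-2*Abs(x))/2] 2/(k^2 + 4)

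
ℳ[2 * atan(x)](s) -pi * sec(pi * s/2)/s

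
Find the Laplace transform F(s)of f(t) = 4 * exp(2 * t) 4/(s - 2)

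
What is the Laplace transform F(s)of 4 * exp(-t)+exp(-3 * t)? 4/(s+1)+1/(s+3)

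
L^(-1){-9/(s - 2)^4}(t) -3 * t^3 * exp(2 * t)/2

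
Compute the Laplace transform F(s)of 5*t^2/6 5/(3*s^3)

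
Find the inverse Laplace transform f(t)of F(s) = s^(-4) t^3/6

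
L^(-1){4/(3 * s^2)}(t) 4 * t/3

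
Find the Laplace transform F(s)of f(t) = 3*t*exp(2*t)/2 3/(2*(s - 2)^2)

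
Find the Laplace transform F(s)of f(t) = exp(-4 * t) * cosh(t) (s + 4)/((s + 4)^2 - 1)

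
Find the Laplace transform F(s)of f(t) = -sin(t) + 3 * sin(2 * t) 6/(s^2 + 4) - 1/(s^2 + 1)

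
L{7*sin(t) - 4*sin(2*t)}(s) 7/(s^2 + 1) - 8/(s^2 + 4)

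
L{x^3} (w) 6/w^4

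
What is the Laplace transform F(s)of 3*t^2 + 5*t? 6/s^3 + 5/s^2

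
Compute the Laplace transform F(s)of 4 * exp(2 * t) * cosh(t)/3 4 * (s - 2)/(3 * ((s - 2)^2 - 1))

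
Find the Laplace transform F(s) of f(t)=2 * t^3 12/s^4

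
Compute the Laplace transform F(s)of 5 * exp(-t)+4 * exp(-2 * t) 5/(s+1)+4/(s+2)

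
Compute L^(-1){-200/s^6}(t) -5*t^5/3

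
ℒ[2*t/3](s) 2/(3*s^2)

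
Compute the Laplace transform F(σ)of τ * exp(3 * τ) (σ - 3)^(-2)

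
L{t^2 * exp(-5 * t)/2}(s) (s + 5)^(-3)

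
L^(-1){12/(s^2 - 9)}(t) 4 * sinh(3 * t)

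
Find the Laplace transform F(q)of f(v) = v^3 6/q^4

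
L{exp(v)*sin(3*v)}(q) 3/((q - 1)^2 + 9)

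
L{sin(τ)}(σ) 1/(σ^2 + 1)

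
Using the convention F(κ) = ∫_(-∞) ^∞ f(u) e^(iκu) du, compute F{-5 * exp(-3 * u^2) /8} -5 * sqrt(3) * sqrt(pi) * exp(-κ^2/12) /24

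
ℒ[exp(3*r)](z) 1/(z - 3) 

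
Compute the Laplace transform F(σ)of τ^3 6/σ^4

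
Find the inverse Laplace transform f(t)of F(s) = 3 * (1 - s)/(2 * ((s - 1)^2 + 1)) -3 * exp(t) * cos(t)/2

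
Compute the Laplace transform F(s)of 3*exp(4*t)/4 3/(4*(s - 4))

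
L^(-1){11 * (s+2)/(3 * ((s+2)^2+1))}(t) 11 * exp(-2 * t) * cos(t)/3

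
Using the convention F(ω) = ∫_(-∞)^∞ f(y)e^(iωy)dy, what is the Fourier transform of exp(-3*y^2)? sqrt(3)*sqrt(pi)*exp(-ω^2/12)/3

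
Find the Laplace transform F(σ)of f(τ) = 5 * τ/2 5/(2 * σ^2)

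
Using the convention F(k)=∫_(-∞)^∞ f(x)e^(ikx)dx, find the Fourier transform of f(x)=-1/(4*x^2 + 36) -pi*exp(-3*Abs(k))/12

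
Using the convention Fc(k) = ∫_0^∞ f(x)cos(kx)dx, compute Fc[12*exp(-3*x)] 36/(k^2 + 9)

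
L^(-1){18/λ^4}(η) 3*η^3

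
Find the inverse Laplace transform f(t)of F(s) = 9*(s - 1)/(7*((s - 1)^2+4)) 9*exp(t)*cos(2*t)/7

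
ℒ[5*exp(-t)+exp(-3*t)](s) 5/(s+1)+1/(s+3)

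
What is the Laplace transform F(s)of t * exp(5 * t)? (s - 5)^(-2)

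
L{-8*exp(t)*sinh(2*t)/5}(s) -16/(5*(s - 1)^2-20)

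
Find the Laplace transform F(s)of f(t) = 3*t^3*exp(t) 18/(s - 1)^4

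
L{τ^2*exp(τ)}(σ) 2/(σ - 1)^3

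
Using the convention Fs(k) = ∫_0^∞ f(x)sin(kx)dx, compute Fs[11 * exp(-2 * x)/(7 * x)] 11 * atan(k/2)/7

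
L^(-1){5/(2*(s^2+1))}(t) 5*sin(t)/2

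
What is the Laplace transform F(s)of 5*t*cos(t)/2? 5*(s^2 - 1)/(2*(s^2 + 1)^2)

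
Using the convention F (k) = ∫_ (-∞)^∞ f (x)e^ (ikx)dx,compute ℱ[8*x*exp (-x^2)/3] 4*I*sqrt (pi)*k*exp (-k^2/4)/3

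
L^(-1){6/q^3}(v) 3 * v^2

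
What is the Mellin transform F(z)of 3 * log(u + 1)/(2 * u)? -3 * pi * csc(pi * z)/(2 * z - 2)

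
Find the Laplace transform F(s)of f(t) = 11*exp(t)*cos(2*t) 11*(s - 1)/((s - 1)^2 + 4)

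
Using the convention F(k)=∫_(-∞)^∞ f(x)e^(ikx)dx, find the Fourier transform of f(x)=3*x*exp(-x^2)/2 3*I*sqrt(pi)*k*exp(-k^2/4)/4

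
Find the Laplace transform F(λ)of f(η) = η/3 1/(3 * λ^2)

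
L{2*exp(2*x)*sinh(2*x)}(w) 4/(w*(w - 4))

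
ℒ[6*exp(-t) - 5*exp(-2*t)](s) 6/(s+1) - 5/(s+2)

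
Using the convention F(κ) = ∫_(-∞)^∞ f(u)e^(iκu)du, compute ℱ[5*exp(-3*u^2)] 5*sqrt(3)*sqrt(pi)*exp(-κ^2/12)/3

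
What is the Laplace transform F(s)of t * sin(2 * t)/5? 4 * s/(5 * (s^2 + 4)^2)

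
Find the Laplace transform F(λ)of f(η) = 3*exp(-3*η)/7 3/(7*(λ + 3))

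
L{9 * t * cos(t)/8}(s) 9 * (s^2 - 1)/(8 * (s^2 + 1)^2)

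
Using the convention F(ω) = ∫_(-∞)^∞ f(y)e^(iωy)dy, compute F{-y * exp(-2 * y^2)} -sqrt(2) * I * sqrt(pi) * ω * exp(-ω^2/8)/8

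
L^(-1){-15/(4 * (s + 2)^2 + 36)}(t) -5 * exp(-2 * t) * sin(3 * t)/4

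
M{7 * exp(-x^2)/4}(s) 7 * gamma(s/2)/8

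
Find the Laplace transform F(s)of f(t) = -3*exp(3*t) -3/(s - 3)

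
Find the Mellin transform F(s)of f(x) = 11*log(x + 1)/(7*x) -11*pi*csc(pi*s)/(7*s - 7)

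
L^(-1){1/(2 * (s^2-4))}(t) sinh(2 * t)/4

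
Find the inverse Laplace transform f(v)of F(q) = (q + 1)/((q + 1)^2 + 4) exp(-v)*cos(2*v)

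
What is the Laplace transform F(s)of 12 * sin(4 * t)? 48/(s^2 + 16)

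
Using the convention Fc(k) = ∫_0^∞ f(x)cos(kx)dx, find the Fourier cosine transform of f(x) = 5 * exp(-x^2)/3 5 * sqrt(pi) * exp(-k^2/4)/6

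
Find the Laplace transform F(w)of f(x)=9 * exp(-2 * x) 9/(w + 2)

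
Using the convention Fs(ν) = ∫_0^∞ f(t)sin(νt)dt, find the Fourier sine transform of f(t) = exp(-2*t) ν/(ν^2 + 4)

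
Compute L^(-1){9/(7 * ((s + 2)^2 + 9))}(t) 3 * exp(-2 * t) * sin(3 * t)/7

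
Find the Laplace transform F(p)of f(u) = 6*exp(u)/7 6/(7*(p - 1))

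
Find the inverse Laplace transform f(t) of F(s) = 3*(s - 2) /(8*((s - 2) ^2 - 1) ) 3*exp(2*t)*cosh(t) /8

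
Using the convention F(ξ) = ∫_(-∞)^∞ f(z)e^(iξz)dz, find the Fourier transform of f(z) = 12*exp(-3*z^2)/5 4*sqrt(3)*sqrt(pi)*exp(-ξ^2/12)/5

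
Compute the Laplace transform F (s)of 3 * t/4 3/ (4 * s^2)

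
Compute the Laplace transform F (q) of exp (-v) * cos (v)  (q + 1) / ( (q + 1) ^2 + 1) 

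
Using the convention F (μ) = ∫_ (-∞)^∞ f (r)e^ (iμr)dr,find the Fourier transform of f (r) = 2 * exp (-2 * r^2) sqrt (2) * sqrt (pi) * exp (-μ^2/8)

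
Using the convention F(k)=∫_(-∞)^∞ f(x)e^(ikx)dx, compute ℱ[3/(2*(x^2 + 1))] 3*pi*exp(-Abs(k))/2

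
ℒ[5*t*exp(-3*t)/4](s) 5/(4*(s + 3)^2)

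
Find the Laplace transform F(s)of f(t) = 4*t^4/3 32/s^5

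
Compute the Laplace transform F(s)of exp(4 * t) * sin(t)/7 1/(7 * ((s - 4)^2 + 1))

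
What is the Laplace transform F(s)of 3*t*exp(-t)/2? 3/(2*(s + 1)^2)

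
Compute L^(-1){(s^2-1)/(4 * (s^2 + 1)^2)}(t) t * cos(t)/4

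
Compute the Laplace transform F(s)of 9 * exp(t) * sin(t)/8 9/(8 * ((s - 1)^2+1))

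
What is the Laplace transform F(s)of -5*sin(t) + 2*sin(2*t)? 4/(s^2 + 4) - 5/(s^2 + 1)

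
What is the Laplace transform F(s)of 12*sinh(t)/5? 12/(5*(s^2 - 1))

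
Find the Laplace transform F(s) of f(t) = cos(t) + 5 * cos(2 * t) 5 * s/(s^2 + 4) + s/(s^2 + 1) 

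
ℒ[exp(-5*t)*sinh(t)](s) 1/((s + 5)^2-1)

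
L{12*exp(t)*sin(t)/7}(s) 12/(7*((s - 1)^2 + 1))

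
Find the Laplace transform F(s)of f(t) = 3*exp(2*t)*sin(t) 3/((s - 2)^2 + 1)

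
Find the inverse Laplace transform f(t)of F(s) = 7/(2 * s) 7/2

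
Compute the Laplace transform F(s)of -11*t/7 -11/(7*s^2)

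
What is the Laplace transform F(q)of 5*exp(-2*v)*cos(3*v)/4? 5*(q + 2)/(4*((q + 2)^2 + 9))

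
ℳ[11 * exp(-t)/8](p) 11 * gamma(p)/8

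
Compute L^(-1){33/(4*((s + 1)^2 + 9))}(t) 11*exp(-t)*sin(3*t)/4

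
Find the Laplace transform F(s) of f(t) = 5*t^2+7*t 7/s^2+10/s^3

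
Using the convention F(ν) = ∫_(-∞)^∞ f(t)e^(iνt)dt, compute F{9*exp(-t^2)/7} 9*sqrt(pi)*exp(-ν^2/4)/7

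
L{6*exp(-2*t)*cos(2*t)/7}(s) 6*(s+2)/(7*((s+2)^2+4))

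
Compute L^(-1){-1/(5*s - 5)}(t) -exp(t)/5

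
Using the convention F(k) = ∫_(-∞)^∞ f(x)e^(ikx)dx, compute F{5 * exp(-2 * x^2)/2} 5 * sqrt(2) * sqrt(pi) * exp(-k^2/8)/4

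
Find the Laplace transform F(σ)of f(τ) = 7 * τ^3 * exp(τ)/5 42/(5 * (σ - 1)^4)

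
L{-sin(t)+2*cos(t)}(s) 2*s/(s^2+1) - 1/(s^2+1)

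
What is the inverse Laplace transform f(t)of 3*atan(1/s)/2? 3*sin(t)/(2*t)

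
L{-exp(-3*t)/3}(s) -1/(3*s + 9)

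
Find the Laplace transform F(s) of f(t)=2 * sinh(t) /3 2/(3 * (s^2 - 1) ) 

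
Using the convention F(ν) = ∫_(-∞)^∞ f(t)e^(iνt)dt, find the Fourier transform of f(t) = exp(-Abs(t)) 2/(ν^2 + 1)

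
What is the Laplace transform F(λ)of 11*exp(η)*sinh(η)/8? 11/(8*λ*(λ - 2))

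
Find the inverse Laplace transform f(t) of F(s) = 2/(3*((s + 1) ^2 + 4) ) exp(-t)*sin(2*t) /3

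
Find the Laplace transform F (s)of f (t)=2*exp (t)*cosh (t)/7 2*(s - 1)/ (7*s*(s - 2))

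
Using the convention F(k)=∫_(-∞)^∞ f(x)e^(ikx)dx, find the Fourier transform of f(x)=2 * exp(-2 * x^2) sqrt(2) * sqrt(pi) * exp(-k^2/8)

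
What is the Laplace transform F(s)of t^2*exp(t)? 2/(s - 1)^3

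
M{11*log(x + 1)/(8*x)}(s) -11*pi*csc(pi*s)/(8*s - 8)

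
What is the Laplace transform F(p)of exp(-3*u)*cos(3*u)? (p + 3)/((p + 3)^2 + 9)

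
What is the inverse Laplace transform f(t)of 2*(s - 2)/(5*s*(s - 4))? 2*exp(2*t)*cosh(2*t)/5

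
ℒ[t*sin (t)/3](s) 2*s/ (3*(s^2+1)^2)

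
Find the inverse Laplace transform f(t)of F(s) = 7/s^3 7*t^2/2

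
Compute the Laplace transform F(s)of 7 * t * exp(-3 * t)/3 7/(3 * (s + 3)^2)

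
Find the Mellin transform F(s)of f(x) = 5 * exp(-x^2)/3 5 * gamma(s/2)/6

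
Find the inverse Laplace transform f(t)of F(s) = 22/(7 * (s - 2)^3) 11 * t^2 * exp(2 * t)/7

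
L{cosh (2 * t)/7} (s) s/ (7 * (s^2-4))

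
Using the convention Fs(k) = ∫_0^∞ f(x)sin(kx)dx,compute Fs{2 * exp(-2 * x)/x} 2 * atan(k/2)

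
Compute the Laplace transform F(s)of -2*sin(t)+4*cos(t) 4*s/(s^2+1) - 2/(s^2+1)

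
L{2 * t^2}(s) 4/s^3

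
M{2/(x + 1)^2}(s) -2 * pi * (s - 1)/sin(pi * s)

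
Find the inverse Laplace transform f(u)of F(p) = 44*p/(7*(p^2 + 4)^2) 11*u*sin(2*u)/7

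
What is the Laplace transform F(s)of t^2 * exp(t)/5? 2/(5 * (s - 1)^3)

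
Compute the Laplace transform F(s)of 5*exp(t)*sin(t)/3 5/(3*((s - 1)^2 + 1))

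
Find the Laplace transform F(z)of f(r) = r z^(-2)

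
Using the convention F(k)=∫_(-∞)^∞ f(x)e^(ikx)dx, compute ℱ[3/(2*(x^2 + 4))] 3*pi*exp(-2*Abs(k))/4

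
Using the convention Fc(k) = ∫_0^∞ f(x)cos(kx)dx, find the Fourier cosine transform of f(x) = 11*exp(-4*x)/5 44/(5*(k^2+16))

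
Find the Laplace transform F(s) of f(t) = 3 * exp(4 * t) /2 3/(2 * (s - 4) ) 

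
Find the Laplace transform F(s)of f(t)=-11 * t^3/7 -66/(7 * s^4)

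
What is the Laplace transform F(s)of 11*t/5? 11/(5*s^2)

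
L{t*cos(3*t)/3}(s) (s^2-9)/(3*(s^2 + 9)^2)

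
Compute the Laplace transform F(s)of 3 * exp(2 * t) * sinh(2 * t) 6/(s * (s - 4))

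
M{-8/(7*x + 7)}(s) -8*pi*csc(pi*s)/7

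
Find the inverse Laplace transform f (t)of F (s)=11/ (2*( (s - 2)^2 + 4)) 11*exp (2*t)*sin (2*t)/4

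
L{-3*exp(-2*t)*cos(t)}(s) 3*(-s - 2)/((s + 2)^2 + 1)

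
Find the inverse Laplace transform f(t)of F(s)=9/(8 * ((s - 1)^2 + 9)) 3 * exp(t) * sin(3 * t)/8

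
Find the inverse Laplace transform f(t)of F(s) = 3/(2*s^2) 3*t/2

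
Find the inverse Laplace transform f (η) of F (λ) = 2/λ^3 η^2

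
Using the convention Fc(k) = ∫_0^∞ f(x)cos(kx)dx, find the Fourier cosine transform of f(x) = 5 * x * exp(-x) 5 * (1 - k^2)/(k^2 + 1)^2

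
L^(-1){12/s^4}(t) 2*t^3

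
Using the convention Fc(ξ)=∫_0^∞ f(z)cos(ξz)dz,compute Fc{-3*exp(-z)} -3/(ξ^2 + 1)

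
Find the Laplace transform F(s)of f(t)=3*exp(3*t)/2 3/(2*(s - 3))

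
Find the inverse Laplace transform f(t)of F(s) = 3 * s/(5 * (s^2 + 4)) 3 * cos(2 * t)/5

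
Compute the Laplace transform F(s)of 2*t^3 12/s^4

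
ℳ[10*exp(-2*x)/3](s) 10*gamma(s)/(3*2^s)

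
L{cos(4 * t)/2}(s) s/(2 * (s^2 + 16))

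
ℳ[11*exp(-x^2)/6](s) 11*gamma(s/2)/12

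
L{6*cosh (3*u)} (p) 6*p/ (p^2 - 9)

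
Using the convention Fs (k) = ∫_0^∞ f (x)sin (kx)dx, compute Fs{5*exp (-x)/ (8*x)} 5*atan (k)/8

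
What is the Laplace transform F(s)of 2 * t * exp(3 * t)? 2/(s - 3)^2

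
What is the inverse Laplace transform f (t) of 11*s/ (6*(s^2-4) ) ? 11*cosh (2*t) /6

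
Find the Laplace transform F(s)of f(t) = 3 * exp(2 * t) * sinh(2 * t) 6/(s * (s - 4))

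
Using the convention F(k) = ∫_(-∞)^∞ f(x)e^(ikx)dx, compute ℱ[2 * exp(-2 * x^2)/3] sqrt(2) * sqrt(pi) * exp(-k^2/8)/3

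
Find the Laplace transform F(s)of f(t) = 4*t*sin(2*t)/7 16*s/(7*(s^2 + 4)^2)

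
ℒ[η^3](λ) 6/λ^4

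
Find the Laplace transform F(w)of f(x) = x w^(-2)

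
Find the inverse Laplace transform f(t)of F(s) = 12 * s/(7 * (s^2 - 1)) 12 * cosh(t)/7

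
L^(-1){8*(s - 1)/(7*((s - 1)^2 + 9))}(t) 8*exp(t)*cos(3*t)/7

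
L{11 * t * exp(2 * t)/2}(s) 11/(2 * (s - 2)^2)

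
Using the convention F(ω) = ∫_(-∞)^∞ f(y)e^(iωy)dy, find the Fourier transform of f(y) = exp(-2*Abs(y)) 4/(ω^2+4)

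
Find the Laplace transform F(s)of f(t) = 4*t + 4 4/s + 4/s^2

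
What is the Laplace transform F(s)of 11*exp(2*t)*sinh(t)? 11/((s - 2)^2 - 1)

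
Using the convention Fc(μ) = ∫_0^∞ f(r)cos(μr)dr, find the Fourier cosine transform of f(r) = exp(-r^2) sqrt(pi)*exp(-μ^2/4)/2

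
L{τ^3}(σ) 6/σ^4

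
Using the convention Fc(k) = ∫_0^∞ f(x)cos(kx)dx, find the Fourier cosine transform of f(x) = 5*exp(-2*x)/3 10/(3*(k^2 + 4))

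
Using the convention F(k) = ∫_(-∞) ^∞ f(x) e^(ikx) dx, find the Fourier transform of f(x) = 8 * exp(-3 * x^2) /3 8 * sqrt(3) * sqrt(pi) * exp(-k^2/12) /9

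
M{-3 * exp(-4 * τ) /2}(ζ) -3 * gamma(ζ) /(2 * 2^(2 * ζ) ) 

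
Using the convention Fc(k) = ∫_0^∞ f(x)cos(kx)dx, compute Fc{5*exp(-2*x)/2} 5/(k^2 + 4)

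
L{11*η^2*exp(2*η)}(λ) 22/(λ - 2)^3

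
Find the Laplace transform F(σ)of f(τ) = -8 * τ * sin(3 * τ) -48 * σ/(σ^2 + 9)^2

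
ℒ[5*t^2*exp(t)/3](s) 10/(3*(s - 1)^3)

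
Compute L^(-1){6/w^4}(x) x^3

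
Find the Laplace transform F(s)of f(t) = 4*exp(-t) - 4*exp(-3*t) 4/(s + 1) - 4/(s + 3)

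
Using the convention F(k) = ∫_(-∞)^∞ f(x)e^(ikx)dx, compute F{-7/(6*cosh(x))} -7*pi/(6*cosh(pi*k/2))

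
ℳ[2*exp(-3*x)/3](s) 2*gamma(s)/(3*3^s)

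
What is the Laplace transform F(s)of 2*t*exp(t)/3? 2/(3*(s - 1)^2)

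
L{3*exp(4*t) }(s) 3/(s - 4) 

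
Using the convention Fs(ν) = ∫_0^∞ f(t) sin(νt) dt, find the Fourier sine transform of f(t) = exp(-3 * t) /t atan(ν/3) 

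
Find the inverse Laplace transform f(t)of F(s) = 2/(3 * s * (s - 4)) exp(2 * t) * sinh(2 * t)/3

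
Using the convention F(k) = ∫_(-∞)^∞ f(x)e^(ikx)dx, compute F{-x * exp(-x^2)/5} -I * sqrt(pi) * k * exp(-k^2/4)/10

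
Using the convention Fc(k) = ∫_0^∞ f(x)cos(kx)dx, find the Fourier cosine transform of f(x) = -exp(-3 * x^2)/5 -sqrt(3) * sqrt(pi) * exp(-k^2/12)/30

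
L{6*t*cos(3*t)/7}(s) 6*(s^2 - 9)/(7*(s^2 + 9)^2)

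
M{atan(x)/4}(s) -pi*sec(pi*s/2)/(8*s)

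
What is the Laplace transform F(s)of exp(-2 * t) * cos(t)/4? (s + 2)/(4 * ((s + 2)^2 + 1))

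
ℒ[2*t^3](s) 12/s^4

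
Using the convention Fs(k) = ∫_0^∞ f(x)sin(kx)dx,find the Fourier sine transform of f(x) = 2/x pi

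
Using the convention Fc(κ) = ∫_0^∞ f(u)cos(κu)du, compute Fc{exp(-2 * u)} 2/(κ^2+4)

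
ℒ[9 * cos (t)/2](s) 9 * s/ (2 * (s^2 + 1))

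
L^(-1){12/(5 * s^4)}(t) 2 * t^3/5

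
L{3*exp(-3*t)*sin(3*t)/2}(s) 9/(2*((s + 3)^2 + 9))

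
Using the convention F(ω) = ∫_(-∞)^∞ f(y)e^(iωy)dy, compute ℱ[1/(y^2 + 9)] pi * exp(-3 * Abs(ω))/3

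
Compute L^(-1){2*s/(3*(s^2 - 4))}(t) 2*cosh(2*t)/3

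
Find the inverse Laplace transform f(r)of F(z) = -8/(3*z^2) -8*r/3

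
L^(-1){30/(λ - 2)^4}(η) 5 * η^3 * exp(2 * η)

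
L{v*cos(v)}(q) (q^2 - 1)/(q^2 + 1)^2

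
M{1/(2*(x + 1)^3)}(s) pi*(s - 2)*(s - 1)/(4*sin(pi*s))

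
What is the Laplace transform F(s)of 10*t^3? 60/s^4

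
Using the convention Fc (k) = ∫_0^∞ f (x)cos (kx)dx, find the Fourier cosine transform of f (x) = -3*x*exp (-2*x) 3*(k^2 - 4)/ (k^2+4)^2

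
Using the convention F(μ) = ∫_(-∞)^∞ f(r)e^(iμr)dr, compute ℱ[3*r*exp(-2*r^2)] 3*sqrt(2)*I*sqrt(pi)*μ*exp(-μ^2/8)/8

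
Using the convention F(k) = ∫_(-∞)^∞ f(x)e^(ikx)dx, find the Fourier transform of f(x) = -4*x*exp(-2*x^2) -sqrt(2)*I*sqrt(pi)*k*exp(-k^2/8)/2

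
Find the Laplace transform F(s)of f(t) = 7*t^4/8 21/s^5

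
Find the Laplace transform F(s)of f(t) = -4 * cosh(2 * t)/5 -4 * s/(5 * s^2-20)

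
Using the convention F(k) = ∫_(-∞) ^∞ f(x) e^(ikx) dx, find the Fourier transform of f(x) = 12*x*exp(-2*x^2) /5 3*sqrt(2)*I*sqrt(pi)*k*exp(-k^2/8) /10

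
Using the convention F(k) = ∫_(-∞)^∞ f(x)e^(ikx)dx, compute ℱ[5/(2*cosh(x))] 5*pi/(2*cosh(pi*k/2))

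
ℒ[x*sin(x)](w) 2*w/(w^2 + 1)^2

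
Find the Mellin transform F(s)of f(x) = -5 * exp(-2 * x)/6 -5 * gamma(s)/(6 * 2^s)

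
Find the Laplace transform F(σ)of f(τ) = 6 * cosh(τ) 6 * σ/(σ^2 - 1)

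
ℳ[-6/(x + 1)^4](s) -gamma(s) * gamma(4 - s)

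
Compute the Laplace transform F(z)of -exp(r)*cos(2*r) (1 - z)/((z - 1)^2+4)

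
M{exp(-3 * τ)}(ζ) gamma(ζ)/3^ζ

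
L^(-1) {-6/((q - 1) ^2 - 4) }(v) -3*exp(v)*sinh(2*v) 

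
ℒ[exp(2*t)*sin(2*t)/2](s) 1/((s - 2)^2 + 4)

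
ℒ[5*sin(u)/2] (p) 5/(2*(p^2 + 1))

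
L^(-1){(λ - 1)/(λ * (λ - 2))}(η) exp(η) * cosh(η)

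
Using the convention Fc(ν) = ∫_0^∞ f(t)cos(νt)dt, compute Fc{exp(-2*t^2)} sqrt(2)*sqrt(pi)*exp(-ν^2/8)/4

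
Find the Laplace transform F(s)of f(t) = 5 5/s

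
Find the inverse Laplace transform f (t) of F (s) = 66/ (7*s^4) 11*t^3/7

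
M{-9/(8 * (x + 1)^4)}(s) 3 * pi * (s - 3) * (s - 2) * (s - 1)/(16 * sin(pi * s))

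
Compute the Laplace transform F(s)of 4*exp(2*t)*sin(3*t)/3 4/((s - 2)^2+9)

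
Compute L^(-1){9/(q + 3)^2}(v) 9*v*exp(-3*v)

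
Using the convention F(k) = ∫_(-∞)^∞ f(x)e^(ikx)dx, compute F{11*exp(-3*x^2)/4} 11*sqrt(3)*sqrt(pi)*exp(-k^2/12)/12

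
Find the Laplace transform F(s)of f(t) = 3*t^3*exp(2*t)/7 18/(7*(s - 2)^4)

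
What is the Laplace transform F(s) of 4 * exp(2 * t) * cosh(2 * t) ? 4 * (s - 2) /(s * (s - 4) ) 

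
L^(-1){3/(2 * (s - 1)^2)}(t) 3 * t * exp(t)/2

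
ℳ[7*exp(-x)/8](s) 7*gamma(s)/8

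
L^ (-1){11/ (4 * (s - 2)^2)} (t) 11 * t * exp (2 * t)/4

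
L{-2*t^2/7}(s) -4/(7*s^3)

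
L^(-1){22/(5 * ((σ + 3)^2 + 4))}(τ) 11 * exp(-3 * τ) * sin(2 * τ)/5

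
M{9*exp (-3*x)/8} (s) 3^ (2 - s)*gamma (s)/8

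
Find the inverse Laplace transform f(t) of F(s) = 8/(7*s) 8/7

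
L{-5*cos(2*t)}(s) -5*s/(s^2 + 4)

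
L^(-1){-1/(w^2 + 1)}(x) -sin(x)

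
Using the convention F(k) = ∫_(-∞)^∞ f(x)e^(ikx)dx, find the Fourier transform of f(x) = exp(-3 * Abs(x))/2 3/(k^2 + 9)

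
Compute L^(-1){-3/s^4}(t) -t^3/2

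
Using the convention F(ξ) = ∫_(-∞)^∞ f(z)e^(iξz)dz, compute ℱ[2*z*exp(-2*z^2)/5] sqrt(2)*I*sqrt(pi)*ξ*exp(-ξ^2/8)/20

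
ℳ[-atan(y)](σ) pi * sec(pi * σ/2)/(2 * σ)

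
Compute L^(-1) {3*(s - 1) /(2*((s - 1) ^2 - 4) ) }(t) 3*exp(t)*cosh(2*t) /2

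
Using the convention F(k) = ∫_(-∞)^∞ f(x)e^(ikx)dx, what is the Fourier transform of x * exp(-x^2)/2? I * sqrt(pi) * k * exp(-k^2/4)/4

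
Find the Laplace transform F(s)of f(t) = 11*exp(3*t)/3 11/(3*(s - 3))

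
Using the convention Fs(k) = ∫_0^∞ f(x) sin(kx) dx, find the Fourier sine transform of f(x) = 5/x 5*pi/2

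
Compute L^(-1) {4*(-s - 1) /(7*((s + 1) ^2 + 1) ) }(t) -4*exp(-t)*cos(t) /7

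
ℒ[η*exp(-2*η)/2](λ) 1/(2*(λ + 2)^2)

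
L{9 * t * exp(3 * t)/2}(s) 9/(2 * (s - 3)^2)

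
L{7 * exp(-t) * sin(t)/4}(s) 7/(4 * ((s + 1)^2 + 1))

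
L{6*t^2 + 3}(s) 12/s^3 + 3/s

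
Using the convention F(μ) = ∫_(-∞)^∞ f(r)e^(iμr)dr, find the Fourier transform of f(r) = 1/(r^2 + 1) pi*exp(-Abs(μ))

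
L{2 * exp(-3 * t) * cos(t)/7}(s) 2 * (s+3)/(7 * ((s+3)^2+1))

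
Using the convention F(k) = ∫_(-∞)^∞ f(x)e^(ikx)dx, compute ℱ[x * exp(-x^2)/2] I * sqrt(pi) * k * exp(-k^2/4)/4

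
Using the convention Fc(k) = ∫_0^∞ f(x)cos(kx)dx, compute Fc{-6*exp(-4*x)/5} -24/(5*k^2 + 80)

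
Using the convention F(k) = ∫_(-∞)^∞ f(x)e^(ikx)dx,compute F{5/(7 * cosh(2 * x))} 5 * pi/(14 * cosh(pi * k/4))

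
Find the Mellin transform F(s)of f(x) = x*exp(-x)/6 gamma(s + 1)/6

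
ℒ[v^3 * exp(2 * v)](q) 6/(q - 2)^4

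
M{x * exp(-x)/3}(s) gamma(s + 1)/3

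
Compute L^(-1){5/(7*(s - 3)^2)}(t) 5*t*exp(3*t)/7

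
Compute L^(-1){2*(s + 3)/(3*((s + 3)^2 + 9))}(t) 2*exp(-3*t)*cos(3*t)/3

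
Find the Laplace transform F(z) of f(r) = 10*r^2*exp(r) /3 20/(3*(z - 1) ^3) 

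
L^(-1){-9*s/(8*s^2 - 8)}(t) -9*cosh(t)/8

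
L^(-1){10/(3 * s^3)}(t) 5 * t^2/3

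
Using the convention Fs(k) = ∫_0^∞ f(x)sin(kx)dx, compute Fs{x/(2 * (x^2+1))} pi * exp(-k)/4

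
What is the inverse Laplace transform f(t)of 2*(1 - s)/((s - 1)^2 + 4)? -2*exp(t)*cos(2*t)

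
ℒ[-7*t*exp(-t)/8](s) -7/(8*(s+1)^2)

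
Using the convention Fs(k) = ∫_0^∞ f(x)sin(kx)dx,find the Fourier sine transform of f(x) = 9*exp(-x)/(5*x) 9*atan(k)/5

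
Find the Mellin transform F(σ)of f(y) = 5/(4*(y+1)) 5*pi*csc(pi*σ)/4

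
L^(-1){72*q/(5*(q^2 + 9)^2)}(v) 12*v*sin(3*v)/5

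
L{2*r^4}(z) 48/z^5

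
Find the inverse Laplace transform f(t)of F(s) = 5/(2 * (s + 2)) 5 * exp(-2 * t)/2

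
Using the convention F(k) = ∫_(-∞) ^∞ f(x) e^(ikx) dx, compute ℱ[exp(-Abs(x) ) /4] 1/(2*(k^2 + 1) ) 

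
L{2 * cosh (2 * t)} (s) 2 * s/ (s^2 - 4)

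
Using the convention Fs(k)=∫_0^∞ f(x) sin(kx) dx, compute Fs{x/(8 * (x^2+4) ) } pi * exp(-2 * k) /16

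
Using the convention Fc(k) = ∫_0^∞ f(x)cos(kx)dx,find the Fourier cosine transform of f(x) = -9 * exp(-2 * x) -18/(k^2 + 4)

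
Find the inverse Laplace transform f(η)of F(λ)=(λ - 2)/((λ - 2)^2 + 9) exp(2*η)*cos(3*η)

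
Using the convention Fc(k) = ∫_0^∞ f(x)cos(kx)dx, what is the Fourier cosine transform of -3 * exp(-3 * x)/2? -9/(2 * k^2 + 18)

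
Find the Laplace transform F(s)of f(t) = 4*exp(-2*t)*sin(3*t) 12/((s + 2)^2 + 9)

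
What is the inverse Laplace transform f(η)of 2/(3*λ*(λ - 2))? 2*exp(η)*sinh(η)/3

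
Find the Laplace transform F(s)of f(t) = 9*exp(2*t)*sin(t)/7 9/(7*((s - 2)^2 + 1))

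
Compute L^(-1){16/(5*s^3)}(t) 8*t^2/5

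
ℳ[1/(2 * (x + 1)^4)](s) gamma(s) * gamma(4 - s)/12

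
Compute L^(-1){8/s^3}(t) 4*t^2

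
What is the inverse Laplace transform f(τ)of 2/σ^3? τ^2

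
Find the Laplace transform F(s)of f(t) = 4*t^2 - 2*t 8/s^3 - 2/s^2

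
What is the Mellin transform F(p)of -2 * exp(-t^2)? -gamma(p/2)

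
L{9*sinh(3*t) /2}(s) 27/(2*(s^2 - 9) ) 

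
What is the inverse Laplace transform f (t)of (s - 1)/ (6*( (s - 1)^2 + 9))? exp (t)*cos (3*t)/6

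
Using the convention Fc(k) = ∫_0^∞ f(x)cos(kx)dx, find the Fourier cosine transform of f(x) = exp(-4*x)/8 1/(2*(k^2 + 16))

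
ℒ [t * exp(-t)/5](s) 1/(5 * (s + 1)^2)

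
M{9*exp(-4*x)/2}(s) 9*gamma(s)/(2*2^(2*s))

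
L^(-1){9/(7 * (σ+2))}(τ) 9 * exp(-2 * τ)/7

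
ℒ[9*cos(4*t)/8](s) 9*s/(8*(s^2+16))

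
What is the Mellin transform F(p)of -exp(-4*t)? -gamma(p)/4^p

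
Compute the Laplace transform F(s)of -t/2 -1/(2*s^2)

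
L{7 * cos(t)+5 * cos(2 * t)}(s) 7 * s/(s^2+1)+5 * s/(s^2+4)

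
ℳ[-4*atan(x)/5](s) 2*pi*sec(pi*s/2)/(5*s)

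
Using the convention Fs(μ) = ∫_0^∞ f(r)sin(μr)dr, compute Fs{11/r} 11*pi/2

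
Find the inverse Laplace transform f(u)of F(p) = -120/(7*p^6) -u^5/7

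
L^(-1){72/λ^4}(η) 12*η^3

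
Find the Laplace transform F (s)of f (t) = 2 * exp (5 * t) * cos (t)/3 2 * (s - 5)/ (3 * ( (s - 5)^2 + 1))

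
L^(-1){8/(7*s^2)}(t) 8*t/7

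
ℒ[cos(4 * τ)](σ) σ/(σ^2 + 16)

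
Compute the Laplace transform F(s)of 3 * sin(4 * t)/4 3/(s^2 + 16)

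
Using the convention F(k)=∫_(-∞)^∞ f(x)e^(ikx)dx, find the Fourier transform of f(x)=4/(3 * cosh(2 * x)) 2 * pi/(3 * cosh(pi * k/4))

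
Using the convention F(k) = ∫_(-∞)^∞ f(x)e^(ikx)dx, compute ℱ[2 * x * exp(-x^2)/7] I * sqrt(pi) * k * exp(-k^2/4)/7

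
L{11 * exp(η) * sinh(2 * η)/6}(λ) 11/(3 * ((λ - 1)^2 - 4))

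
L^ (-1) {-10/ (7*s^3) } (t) -5*t^2/7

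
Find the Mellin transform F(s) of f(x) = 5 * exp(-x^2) 5 * gamma(s/2) /2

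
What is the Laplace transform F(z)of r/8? 1/(8*z^2)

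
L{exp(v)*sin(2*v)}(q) 2/((q - 1)^2 + 4)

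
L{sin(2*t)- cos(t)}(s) 2/(s^2 + 4)- s/(s^2 + 1)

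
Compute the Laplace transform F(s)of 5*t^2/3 10/(3*s^3)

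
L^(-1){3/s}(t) 3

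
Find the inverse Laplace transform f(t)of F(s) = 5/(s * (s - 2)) 5 * exp(t) * sinh(t)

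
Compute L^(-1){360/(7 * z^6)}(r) 3 * r^5/7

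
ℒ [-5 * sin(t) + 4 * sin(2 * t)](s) 8/(s^2 + 4) - 5/(s^2 + 1)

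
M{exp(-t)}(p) gamma(p)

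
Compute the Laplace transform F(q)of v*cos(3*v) (q^2 - 9)/(q^2 + 9)^2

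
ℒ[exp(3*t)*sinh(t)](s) 1/((s - 3)^2 - 1)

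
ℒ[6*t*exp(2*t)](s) 6/(s - 2)^2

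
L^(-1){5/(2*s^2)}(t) 5*t/2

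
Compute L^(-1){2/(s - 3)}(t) 2*exp(3*t)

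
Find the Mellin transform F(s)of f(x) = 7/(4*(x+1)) 7*pi*csc(pi*s)/4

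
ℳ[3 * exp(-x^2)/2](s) 3 * gamma(s/2)/4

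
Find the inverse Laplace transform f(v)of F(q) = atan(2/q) sin(2*v)/v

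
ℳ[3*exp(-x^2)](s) 3*gamma(s/2)/2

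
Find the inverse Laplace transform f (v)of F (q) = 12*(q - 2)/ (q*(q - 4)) 12*exp (2*v)*cosh (2*v)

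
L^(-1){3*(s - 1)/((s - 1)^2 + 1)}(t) 3*exp(t)*cos(t)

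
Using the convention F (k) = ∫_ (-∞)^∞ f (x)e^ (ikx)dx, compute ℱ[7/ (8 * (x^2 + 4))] 7 * pi * exp (-2 * Abs (k))/16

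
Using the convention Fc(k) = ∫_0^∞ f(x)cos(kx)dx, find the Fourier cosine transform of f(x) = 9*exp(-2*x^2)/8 9*sqrt(2)*sqrt(pi)*exp(-k^2/8)/32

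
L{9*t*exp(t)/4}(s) 9/(4*(s - 1)^2)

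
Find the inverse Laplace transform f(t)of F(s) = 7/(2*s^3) 7*t^2/4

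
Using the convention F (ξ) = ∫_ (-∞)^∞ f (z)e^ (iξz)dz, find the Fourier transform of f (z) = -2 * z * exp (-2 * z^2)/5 -sqrt (2) * I * sqrt (pi) * ξ * exp (-ξ^2/8)/20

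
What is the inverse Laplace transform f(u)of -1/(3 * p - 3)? -exp(u)/3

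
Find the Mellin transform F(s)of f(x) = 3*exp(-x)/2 3*gamma(s)/2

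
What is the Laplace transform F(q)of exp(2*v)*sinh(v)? 1/((q - 2)^2 - 1)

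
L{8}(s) 8/s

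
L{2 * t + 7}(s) 7/s + 2/s^2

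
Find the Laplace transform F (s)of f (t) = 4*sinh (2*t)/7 8/ (7*(s^2 - 4))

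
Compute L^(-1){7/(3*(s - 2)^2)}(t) 7*t*exp(2*t)/3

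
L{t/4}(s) 1/(4 * s^2) 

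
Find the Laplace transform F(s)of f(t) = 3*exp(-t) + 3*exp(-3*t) 3/(s + 1) + 3/(s + 3)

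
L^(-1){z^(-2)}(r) r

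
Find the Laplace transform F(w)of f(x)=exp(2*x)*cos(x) (w - 2)/((w - 2)^2 + 1)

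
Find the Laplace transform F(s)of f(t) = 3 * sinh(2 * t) 6/(s^2 - 4)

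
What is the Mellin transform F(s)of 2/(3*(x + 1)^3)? pi*(s - 2)*(s - 1)/(3*sin(pi*s))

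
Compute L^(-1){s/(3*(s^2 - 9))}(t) cosh(3*t)/3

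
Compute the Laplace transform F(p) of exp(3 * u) 1/(p - 3) 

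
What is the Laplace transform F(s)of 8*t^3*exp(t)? 48/(s - 1)^4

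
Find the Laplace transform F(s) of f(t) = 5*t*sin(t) 10*s/(s^2 + 1) ^2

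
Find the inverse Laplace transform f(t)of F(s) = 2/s 2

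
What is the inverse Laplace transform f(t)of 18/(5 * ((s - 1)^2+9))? 6 * exp(t) * sin(3 * t)/5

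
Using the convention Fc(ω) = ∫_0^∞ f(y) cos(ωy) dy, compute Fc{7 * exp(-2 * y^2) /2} 7 * sqrt(2) * sqrt(pi) * exp(-ω^2/8) /8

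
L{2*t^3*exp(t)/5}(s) 12/(5*(s - 1)^4)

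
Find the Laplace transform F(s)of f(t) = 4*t 4/s^2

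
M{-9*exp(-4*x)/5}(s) -9*gamma(s)/(5*4^s)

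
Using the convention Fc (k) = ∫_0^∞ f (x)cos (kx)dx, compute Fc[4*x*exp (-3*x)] 4*(9 - k^2)/ (k^2 + 9)^2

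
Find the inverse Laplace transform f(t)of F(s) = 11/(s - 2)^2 11 * t * exp(2 * t)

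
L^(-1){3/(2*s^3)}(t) 3*t^2/4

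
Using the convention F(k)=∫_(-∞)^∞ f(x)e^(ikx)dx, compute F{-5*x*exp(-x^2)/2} -5*I*sqrt(pi)*k*exp(-k^2/4)/4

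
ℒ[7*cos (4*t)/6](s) 7*s/ (6*(s^2+16))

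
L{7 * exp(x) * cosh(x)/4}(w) 7 * (w - 1)/(4 * w * (w - 2))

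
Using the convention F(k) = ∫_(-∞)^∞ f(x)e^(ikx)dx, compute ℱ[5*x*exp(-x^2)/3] 5*I*sqrt(pi)*k*exp(-k^2/4)/6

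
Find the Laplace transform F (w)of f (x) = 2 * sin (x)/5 2/ (5 * (w^2 + 1))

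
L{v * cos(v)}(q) (q^2 - 1)/(q^2 + 1)^2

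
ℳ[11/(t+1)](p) 11*pi*csc(pi*p)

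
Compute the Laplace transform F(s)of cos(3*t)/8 s/(8*(s^2 + 9))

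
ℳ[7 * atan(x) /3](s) -7 * pi * sec(pi * s/2) /(6 * s) 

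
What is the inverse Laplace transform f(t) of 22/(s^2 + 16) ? 11 * sin(4 * t) /2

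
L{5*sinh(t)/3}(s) 5/(3*(s^2 - 1))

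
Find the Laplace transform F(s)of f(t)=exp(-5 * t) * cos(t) (s+5)/((s+5)^2+1)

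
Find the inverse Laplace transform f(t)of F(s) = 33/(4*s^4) 11*t^3/8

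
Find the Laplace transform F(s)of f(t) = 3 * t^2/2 3/s^3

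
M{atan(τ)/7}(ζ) -pi * sec(pi * ζ/2)/(14 * ζ)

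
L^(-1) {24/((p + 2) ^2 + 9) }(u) 8*exp(-2*u)*sin(3*u) 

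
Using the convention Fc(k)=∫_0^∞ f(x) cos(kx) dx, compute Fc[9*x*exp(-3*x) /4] 9*(9 - k^2) /(4*(k^2 + 9) ^2) 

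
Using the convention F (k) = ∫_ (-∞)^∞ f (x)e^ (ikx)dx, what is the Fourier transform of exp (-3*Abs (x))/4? 3/ (2*(k^2 + 9))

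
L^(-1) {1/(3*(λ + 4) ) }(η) exp(-4*η) /3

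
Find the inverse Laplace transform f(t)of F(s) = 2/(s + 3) 2*exp(-3*t)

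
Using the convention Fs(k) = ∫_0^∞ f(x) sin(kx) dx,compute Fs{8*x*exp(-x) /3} 16*k/(3*(k^2 + 1) ^2) 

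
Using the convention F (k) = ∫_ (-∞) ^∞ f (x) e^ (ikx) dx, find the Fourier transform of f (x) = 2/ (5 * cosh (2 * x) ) pi/ (5 * cosh (pi * k/4) ) 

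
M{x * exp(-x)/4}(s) gamma(s+1)/4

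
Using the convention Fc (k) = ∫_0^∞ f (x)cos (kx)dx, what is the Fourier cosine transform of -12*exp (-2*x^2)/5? -3*sqrt (2)*sqrt (pi)*exp (-k^2/8)/5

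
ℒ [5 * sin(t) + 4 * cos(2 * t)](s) 4 * s/(s^2 + 4) + 5/(s^2 + 1) 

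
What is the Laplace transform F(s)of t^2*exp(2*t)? 2/(s - 2)^3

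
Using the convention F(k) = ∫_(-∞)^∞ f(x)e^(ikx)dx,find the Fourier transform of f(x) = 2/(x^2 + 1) 2*pi*exp(-Abs(k))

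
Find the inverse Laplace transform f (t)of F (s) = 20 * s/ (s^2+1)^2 10 * t * sin (t)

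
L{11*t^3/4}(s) 33/(2*s^4) 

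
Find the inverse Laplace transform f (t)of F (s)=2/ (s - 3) 2*exp (3*t)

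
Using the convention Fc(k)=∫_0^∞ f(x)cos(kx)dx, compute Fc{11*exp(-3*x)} 33/(k^2+9)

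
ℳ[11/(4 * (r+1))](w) 11 * pi * csc(pi * w)/4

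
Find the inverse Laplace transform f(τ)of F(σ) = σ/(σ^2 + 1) cos(τ)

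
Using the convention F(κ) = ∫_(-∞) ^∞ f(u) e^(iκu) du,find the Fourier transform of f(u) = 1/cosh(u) pi/cosh(pi * κ/2) 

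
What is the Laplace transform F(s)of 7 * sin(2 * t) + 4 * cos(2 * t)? 14/(s^2 + 4) + 4 * s/(s^2 + 4)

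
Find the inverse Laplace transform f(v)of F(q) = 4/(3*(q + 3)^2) 4*v*exp(-3*v)/3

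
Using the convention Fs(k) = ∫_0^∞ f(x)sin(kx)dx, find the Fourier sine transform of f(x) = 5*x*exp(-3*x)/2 15*k/(k^2 + 9)^2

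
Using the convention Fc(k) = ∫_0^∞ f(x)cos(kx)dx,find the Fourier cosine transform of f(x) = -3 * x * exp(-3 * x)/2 3 * (k^2 - 9)/(2 * (k^2+9)^2)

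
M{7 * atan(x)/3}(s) -7 * pi * sec(pi * s/2)/(6 * s)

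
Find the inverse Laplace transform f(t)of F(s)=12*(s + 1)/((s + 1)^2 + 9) 12*exp(-t)*cos(3*t)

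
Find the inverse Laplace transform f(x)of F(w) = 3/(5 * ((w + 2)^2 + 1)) 3 * exp(-2 * x) * sin(x)/5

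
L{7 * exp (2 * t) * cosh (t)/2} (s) 7 * (s - 2)/ (2 * ( (s - 2)^2-1))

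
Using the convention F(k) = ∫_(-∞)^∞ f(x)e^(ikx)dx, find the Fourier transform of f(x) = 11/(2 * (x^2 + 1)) 11 * pi * exp(-Abs(k))/2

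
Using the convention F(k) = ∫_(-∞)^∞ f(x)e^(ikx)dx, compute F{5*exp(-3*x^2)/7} 5*sqrt(3)*sqrt(pi)*exp(-k^2/12)/21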